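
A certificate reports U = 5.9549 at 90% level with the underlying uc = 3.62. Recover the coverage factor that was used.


k = U / uc
k = 5.9549 / 3.62
k = 1.645

1.645


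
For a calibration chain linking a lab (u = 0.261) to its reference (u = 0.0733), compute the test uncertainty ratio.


TUR = u_lab / u_ref
= 0.261 / 0.0733
= 3.5607

3.5607


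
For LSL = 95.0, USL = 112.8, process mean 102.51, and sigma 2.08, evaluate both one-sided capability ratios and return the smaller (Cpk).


Cpu = (USL - mean) / (3*sigma) = (112.8 - 102.51) / (3*2.08) = 1.6490
Cpl = (mean - LSL) / (3*sigma) = (102.51 - 95.0) / (3*2.08) = 1.2035
Cpk = min(Cpu, Cpl) = 1.2035

1.2035


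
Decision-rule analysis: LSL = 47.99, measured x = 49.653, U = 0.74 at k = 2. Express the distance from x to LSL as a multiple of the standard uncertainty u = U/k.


u = U / k = 0.74 / 2 = 0.37
margin = |LSL - x| = |47.99 - 49.653| = 1.663
z = margin / u = 1.663 / 0.37
z = 4.4946

4.4946


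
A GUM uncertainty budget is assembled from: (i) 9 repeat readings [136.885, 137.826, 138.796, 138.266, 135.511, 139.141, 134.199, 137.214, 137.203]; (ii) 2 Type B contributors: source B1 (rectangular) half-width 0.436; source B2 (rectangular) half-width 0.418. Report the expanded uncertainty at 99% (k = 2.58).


mean = (136.885 + 137.826 + 138.796 + 138.266 + 135.511 + 139.141 + 134.199 + 137.214 + 137.203) / 9 = 137.2267778
s = sqrt(sum((x - mean)^2)/(n-1)) = 1.5729998
u_A = s / sqrt(n) = 1.5729998 / sqrt(9) = 0.52433327
u_B1 = 0.436 / sqrt(3) = 0.25172472
u_B2 = 0.418 / sqrt(3) = 0.24133241
uc = sqrt(0.52433327^2 + 0.25172472^2 + 0.24133241^2) = 0.6297079
U = k * uc = 2.58 * 0.6297079
U = 1.6246

1.6246


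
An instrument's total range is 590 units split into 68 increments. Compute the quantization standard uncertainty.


resolution = range / divisions
resolution = 590 / 68 = 8.6764706
u_res = resolution / (2*sqrt(3))
u_res = 8.6764706 / 3.4641016
u_res = 2.5047

2.5047


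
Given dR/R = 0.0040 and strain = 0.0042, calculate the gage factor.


GF = (dR/R) / epsilon
= 0.0040 / 0.0042
= 0.9524

0.9524


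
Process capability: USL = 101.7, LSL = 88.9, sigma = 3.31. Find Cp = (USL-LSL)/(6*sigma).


Cp = (USL - LSL) / (6 * sigma)
= (101.7 - 88.9) / (6 * 3.31)
= 12.8000 / 19.8600
= 0.6445

0.6445


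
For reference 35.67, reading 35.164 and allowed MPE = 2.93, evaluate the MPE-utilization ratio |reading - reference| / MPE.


e = indication - reference = 35.164 - 35.67 = -0.5060
|e| = 0.5060
ratio = |e| / MPE = 0.5060 / 2.93
ratio = 0.1727

0.1727


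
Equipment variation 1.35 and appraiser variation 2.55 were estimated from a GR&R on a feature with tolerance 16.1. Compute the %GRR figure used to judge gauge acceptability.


GRR = sqrt(EV^2 + AV^2) = sqrt(1.35^2 + 2.55^2) = 2.8853076
%GRR = GRR / tol * 100 = 2.8853076 / 16.1 * 100
%GRR = 17.9212

17.9212


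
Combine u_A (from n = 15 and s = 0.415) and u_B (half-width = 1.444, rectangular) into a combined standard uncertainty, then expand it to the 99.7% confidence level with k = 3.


u_A = s / sqrt(n) = 0.415 / sqrt(15) = 0.10715254
u_B = half_width / sqrt(3) = 1.444 / sqrt(3) = 0.83369379
uc = sqrt(u_A^2 + u_B^2) = sqrt(0.10715254^2 + 0.83369379^2) = 0.84055161
U = k * uc = 3 * 0.84055161
U = 2.5217

2.5217


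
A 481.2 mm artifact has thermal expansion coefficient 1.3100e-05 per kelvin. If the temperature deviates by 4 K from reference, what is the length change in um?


dL = L * alpha * dT
= 481.2 * 1.3100e-05 * 4
= 0.0252149 mm
dL_um = 0.0252149 * 1000 = 25.2149 um

25.2149


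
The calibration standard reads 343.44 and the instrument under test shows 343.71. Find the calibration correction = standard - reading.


Correction = standard - reading
= 343.44 - 343.71
= -0.2700

-0.2700


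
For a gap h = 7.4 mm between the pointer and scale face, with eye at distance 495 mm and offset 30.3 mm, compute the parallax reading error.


error = h * offset / d
= 7.4 * 30.3 / 495
= 0.4530

0.4530


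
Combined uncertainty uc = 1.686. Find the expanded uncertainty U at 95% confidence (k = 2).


U = k * uc
U = 2 * 1.686
U = 3.3720

3.3720


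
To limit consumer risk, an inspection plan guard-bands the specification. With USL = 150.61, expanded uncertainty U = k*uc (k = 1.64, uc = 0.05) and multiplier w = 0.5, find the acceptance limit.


U = k * uc = 1.64 * 0.05 = 0.082
guard band g = w * U = 0.5 * 0.082 = 0.041
AL = USL - g = 150.61 - 0.041
AL = 150.5690

150.5690


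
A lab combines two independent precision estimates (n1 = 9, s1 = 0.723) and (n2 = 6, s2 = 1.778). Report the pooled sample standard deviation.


s_p = sqrt(((n1-1)*s1^2 + (n2-1)*s2^2) / (n1+n2-2))
numerator = (9-1)*0.723^2 + (6-1)*1.778^2 = 4.181832 + 15.80642 = 19.988252
denominator = 9 + 6 - 2 = 13
s_p^2 = 19.988252 / 13 = 1.5375578
s_p = sqrt(1.5375578) = 1.2400

1.2400


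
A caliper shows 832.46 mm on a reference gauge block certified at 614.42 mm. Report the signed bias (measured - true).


Systematic error = measured - true
= 832.46 - 614.42
= 218.0400

218.0400


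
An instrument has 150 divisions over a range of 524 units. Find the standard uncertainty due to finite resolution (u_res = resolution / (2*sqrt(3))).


resolution = range / divisions
resolution = 524 / 150 = 3.4933333
u_res = resolution / (2*sqrt(3))
u_res = 3.4933333 / 3.4641016
u_res = 1.0084

1.0084


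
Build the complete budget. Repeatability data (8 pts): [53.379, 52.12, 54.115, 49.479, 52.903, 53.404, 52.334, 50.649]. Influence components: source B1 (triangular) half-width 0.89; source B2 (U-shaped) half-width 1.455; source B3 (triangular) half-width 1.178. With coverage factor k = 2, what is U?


mean = (53.379 + 52.12 + 54.115 + 49.479 + 52.903 + 53.404 + 52.334 + 50.649) / 8 = 52.297875
s = sqrt(sum((x - mean)^2)/(n-1)) = 1.5472673
u_A = s / sqrt(n) = 1.5472673 / sqrt(8) = 0.5470416
u_B1 = 0.89 / sqrt(6) = 0.36334098
u_B2 = 1.455 / sqrt(2) = 1.0288404
u_B3 = 1.178 / sqrt(6) = 0.48091649
uc = sqrt(0.5470416^2 + 0.36334098^2 + 1.0288404^2 + 0.48091649^2) = 1.3118934
U = k * uc = 2 * 1.3118934
U = 2.6238

2.6238


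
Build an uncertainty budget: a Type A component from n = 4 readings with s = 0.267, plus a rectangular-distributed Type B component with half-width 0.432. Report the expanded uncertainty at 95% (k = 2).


u_A = s / sqrt(n) = 0.267 / sqrt(4) = 0.1335
u_B = half_width / sqrt(3) = 0.432 / sqrt(3) = 0.24941532
uc = sqrt(u_A^2 + u_B^2) = sqrt(0.1335^2 + 0.24941532^2) = 0.28289619
U = k * uc = 2 * 0.28289619
U = 0.5658

0.5658


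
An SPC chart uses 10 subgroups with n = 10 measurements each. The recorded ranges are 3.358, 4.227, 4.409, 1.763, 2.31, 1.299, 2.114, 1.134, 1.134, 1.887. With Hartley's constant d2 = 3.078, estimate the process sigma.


R_bar = (3.358 + 4.227 + 4.409 + 1.763 + 2.31 + 1.299 + 2.114 + 1.134 + 1.134 + 1.887) / 10
R_bar = 23.635 / 10 = 2.3635
sigma_hat = R_bar / d2 = 2.3635 / 3.078 = 0.7679

0.7679


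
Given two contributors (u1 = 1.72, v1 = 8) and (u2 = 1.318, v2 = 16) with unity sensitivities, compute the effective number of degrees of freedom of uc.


uc = sqrt(u1^2 + u2^2) = sqrt(1.72^2 + 1.318^2) = 2.1669158
v_eff = uc^4 / (u1^4/v1 + u2^4/v2)
= 2.1669158^4 / (1.72^4/8 + 1.318^4/16)
= 22.047946 / 1.2826163
v_eff = 17.1898

17.1898


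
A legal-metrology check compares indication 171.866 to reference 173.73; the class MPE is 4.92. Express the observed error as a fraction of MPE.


e = indication - reference = 171.866 - 173.73 = -1.8640
|e| = 1.8640
ratio = |e| / MPE = 1.8640 / 4.92
ratio = 0.3789

0.3789


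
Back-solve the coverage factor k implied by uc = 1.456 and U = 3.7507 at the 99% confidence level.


k = U / uc
k = 3.7507 / 1.456
k = 2.576

2.576


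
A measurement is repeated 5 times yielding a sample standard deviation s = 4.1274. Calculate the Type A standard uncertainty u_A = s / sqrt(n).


u_A = s / sqrt(n)
u_A = 4.1274 / sqrt(5)
u_A = 4.1274 / 2.236068
u_A = 1.8458

1.8458


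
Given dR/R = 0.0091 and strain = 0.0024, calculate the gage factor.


GF = (dR/R) / epsilon
= 0.0091 / 0.0024
= 3.7917

3.7917


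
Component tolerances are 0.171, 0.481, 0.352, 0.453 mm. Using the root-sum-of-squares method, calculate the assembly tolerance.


RSS = sqrt(0.171^2 + 0.481^2 + 0.352^2 + 0.453^2)
= sqrt(0.589715)
= 0.7679

0.7679


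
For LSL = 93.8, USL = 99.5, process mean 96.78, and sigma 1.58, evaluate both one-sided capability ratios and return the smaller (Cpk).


Cpu = (USL - mean) / (3*sigma) = (99.5 - 96.78) / (3*1.58) = 0.5738
Cpl = (mean - LSL) / (3*sigma) = (96.78 - 93.8) / (3*1.58) = 0.6287
Cpk = min(Cpu, Cpl) = 0.5738

0.5738


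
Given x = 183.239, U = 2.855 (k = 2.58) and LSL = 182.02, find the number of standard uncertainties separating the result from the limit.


u = U / k = 2.855 / 2.58 = 1.1065891
margin = |LSL - x| = |182.02 - 183.239| = 1.219
z = margin / u = 1.219 / 1.1065891
z = 1.1016

1.1016


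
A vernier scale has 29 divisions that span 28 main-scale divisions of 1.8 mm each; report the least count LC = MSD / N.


LC = MSD / n_div
= 1.8 / 29
= 0.0621

0.0621


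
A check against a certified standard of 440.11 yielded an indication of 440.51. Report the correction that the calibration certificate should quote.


Correction = standard - reading
= 440.11 - 440.51
= -0.4000

-0.4000


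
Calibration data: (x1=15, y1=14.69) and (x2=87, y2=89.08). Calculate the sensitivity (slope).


slope = (y2 - y1) / (x2 - x1)
= (89.08 - 14.69) / (87 - 15)
= 74.3900 / 72
= 1.0332

1.0332


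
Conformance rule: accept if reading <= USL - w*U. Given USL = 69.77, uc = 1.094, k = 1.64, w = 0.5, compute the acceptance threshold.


U = k * uc = 1.64 * 1.094 = 1.79416
guard band g = w * U = 0.5 * 1.79416 = 0.89708
AL = USL - g = 69.77 - 0.89708
AL = 68.8729

68.8729


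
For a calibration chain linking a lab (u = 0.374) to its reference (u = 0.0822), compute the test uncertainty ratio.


TUR = u_lab / u_ref
= 0.374 / 0.0822
= 4.5499

4.5499


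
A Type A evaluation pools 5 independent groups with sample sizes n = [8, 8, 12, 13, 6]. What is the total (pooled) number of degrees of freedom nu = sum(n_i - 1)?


nu = sum_i (n_i - 1)
nu = ((8 - 1) + (8 - 1) + (12 - 1) + (13 - 1) + (6 - 1))
nu = 7 + 7 + 11 + 12 + 5
nu = 42

42


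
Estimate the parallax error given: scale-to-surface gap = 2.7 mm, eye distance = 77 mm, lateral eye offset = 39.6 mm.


error = h * offset / d
= 2.7 * 39.6 / 77
= 1.3886

1.3886


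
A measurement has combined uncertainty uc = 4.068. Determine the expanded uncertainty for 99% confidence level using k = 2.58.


U = k * uc
U = 2.58 * 4.068
U = 10.4954

10.4954


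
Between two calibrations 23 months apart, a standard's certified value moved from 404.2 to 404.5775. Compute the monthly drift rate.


rate = (v2 - v1) / months
= (404.5775 - 404.2) / 23
= 0.3775 / 23
= 0.0164

0.0164


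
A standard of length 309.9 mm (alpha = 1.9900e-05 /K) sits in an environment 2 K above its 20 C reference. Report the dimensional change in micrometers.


dL = L * alpha * dT
= 309.9 * 1.9900e-05 * 2
= 0.0123340 mm
dL_um = 0.0123340 * 1000 = 12.3340 um

12.3340


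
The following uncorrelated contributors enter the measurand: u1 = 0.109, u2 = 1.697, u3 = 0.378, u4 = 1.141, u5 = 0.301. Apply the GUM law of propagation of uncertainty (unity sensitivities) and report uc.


uc = sqrt(0.109^2 + 1.697^2 + 0.378^2 + 1.141^2 + 0.301^2)
uc = sqrt(4.427056)
uc = 2.1041

2.1041


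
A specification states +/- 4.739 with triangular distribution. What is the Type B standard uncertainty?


u_B = half_width / sqrt(6)
u_B = 4.739 / 2.4494897
u_B = 1.9347

1.9347


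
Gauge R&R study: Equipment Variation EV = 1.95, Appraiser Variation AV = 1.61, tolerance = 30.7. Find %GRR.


GRR = sqrt(EV^2 + AV^2) = sqrt(1.95^2 + 1.61^2) = 2.5287546
%GRR = GRR / tol * 100 = 2.5287546 / 30.7 * 100
%GRR = 8.2370

8.2370


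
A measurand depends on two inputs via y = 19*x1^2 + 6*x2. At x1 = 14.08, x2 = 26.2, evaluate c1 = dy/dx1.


y = 19*x1^2 + 6*x2
dy/dx1 = 2*19*x1
Evaluate at x1 = 14.08: c1 = 38 * 14.08
c1 = 535.0400

535.0400


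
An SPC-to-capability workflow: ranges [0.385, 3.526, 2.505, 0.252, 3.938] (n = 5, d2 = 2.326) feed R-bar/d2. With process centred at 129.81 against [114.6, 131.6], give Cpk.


R_bar = (0.385 + 3.526 + 2.505 + 0.252 + 3.938) / 5 = 2.1212
sigma = R_bar / d2 = 2.1212 / 2.326 = 0.91195185
Cp = (USL - LSL)/(6*sigma) = (131.6 - 114.6)/(6*0.91195185) = 3.1069
Cpu = (131.6 - 129.81)/(3*0.91195185) = 0.6543
Cpl = (129.81 - 114.6)/(3*0.91195185) = 5.5595
Cpk = min(Cpu, Cpl) = 0.6543

0.6543


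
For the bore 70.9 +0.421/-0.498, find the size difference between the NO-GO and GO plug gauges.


GO = nominal - lower_tol (smallest hole = maximum material condition)
GO = 70.9 - 0.498 = 70.402
NO-GO = nominal + upper_tol (largest hole = least material condition)
NO-GO = 70.9 + 0.421 = 71.321
spread = NO-GO - GO = 71.321 - 70.402 = 0.9190

0.9190


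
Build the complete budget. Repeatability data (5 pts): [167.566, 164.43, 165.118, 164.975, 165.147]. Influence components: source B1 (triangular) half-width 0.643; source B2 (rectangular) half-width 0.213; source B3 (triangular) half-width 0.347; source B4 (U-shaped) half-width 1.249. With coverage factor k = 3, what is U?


mean = (167.566 + 164.43 + 165.118 + 164.975 + 165.147) / 5 = 165.4472
s = sqrt(sum((x - mean)^2)/(n-1)) = 1.2191672
u_A = s / sqrt(n) = 1.2191672 / sqrt(5) = 0.54522815
u_B1 = 0.643 / sqrt(6) = 0.26250365
u_B2 = 0.213 / sqrt(3) = 0.12297561
u_B3 = 0.347 / sqrt(6) = 0.14166216
u_B4 = 1.249 / sqrt(2) = 0.88317637
uc = sqrt(0.54522815^2 + 0.26250365^2 + 0.12297561^2 + 0.14166216^2 + 0.88317637^2) = 1.0869101
U = k * uc = 3 * 1.0869101
U = 3.2607

3.2607


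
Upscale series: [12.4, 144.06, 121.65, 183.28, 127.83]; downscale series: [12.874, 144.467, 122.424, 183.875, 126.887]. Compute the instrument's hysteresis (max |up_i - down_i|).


|12.4 - 12.874| = 0.4740
|144.06 - 144.467| = 0.4070
|121.65 - 122.424| = 0.7740
|183.28 - 183.875| = 0.5950
|127.83 - 126.887| = 0.9430
hysteresis = max(diffs) = 0.9430

0.9430


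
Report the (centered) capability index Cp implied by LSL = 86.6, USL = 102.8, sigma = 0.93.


Cp = (USL - LSL) / (6 * sigma)
= (102.8 - 86.6) / (6 * 0.93)
= 16.2000 / 5.5800
= 2.9032

2.9032


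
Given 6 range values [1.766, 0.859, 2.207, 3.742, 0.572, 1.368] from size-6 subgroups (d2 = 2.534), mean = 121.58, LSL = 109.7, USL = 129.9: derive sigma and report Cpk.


R_bar = (1.766 + 0.859 + 2.207 + 3.742 + 0.572 + 1.368) / 6 = 1.7523333
sigma = R_bar / d2 = 1.7523333 / 2.534 = 0.69152853
Cp = (USL - LSL)/(6*sigma) = (129.9 - 109.7)/(6*0.69152853) = 4.8684
Cpu = (129.9 - 121.58)/(3*0.69152853) = 4.0104
Cpl = (121.58 - 109.7)/(3*0.69152853) = 5.7264
Cpk = min(Cpu, Cpl) = 4.0104

4.0104


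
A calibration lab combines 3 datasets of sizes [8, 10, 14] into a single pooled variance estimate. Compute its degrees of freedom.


nu = sum_i (n_i - 1)
nu = ((8 - 1) + (10 - 1) + (14 - 1))
nu = 7 + 9 + 13
nu = 29

29


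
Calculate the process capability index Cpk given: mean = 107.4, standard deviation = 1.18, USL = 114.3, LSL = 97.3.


Cpu = (USL - mean) / (3*sigma) = (114.3 - 107.4) / (3*1.18) = 1.9492
Cpl = (mean - LSL) / (3*sigma) = (107.4 - 97.3) / (3*1.18) = 2.8531
Cpk = min(Cpu, Cpl) = 1.9492

1.9492


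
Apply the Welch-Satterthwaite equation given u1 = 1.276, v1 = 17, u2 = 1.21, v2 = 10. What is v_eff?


uc = sqrt(u1^2 + u2^2) = sqrt(1.276^2 + 1.21^2) = 1.7584868
v_eff = uc^4 / (u1^4/v1 + u2^4/v2)
= 1.7584868^4 / (1.276^4/17 + 1.21^4/10)
= 9.5621698 / 0.37029753
v_eff = 25.8229

25.8229


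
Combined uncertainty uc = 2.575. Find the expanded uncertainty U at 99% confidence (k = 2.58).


U = k * uc
U = 2.58 * 2.575
U = 6.6435

6.6435


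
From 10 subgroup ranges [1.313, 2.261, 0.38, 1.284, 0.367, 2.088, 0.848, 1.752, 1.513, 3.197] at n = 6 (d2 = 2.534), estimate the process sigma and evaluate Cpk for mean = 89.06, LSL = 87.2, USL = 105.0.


R_bar = (1.313 + 2.261 + 0.38 + 1.284 + 0.367 + 2.088 + 0.848 + 1.752 + 1.513 + 3.197) / 10 = 1.5003
sigma = R_bar / d2 = 1.5003 / 2.534 = 0.59206788
Cp = (USL - LSL)/(6*sigma) = (105.0 - 87.2)/(6*0.59206788) = 5.0107
Cpu = (105.0 - 89.06)/(3*0.59206788) = 8.9742
Cpl = (89.06 - 87.2)/(3*0.59206788) = 1.0472
Cpk = min(Cpu, Cpl) = 1.0472

1.0472


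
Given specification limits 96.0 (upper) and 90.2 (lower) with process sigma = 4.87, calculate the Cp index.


Cp = (USL - LSL) / (6 * sigma)
= (96.0 - 90.2) / (6 * 4.87)
= 5.8000 / 29.2200
= 0.1985

0.1985


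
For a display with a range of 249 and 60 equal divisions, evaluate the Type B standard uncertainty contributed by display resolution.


resolution = range / divisions
resolution = 249 / 60 = 4.15
u_res = resolution / (2*sqrt(3))
u_res = 4.15 / 3.4641016
u_res = 1.1980

1.1980


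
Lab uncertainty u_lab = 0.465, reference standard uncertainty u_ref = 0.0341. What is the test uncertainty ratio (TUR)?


TUR = u_lab / u_ref
= 0.465 / 0.0341
= 13.6364

13.6364


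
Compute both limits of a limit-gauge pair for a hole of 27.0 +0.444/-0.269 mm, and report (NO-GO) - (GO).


GO = nominal - lower_tol (smallest hole = maximum material condition)
GO = 27.0 - 0.269 = 26.731
NO-GO = nominal + upper_tol (largest hole = least material condition)
NO-GO = 27.0 + 0.444 = 27.444
spread = NO-GO - GO = 27.444 - 26.731 = 0.7130

0.7130


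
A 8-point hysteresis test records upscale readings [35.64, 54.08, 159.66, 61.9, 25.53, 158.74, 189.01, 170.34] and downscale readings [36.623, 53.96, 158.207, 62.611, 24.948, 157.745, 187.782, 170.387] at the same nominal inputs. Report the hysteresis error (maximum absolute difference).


|35.64 - 36.623| = 0.9830
|54.08 - 53.96| = 0.1200
|159.66 - 158.207| = 1.4530
|61.9 - 62.611| = 0.7110
|25.53 - 24.948| = 0.5820
|158.74 - 157.745| = 0.9950
|189.01 - 187.782| = 1.2280
|170.34 - 170.387| = 0.0470
hysteresis = max(diffs) = 1.4530

1.4530


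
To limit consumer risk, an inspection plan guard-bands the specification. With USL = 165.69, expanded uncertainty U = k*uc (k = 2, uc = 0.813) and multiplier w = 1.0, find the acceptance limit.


U = k * uc = 2 * 0.813 = 1.626
guard band g = w * U = 1.0 * 1.626 = 1.626
AL = USL - g = 165.69 - 1.626
AL = 164.0640

164.0640


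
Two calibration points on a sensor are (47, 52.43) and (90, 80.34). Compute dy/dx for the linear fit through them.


slope = (y2 - y1) / (x2 - x1)
= (80.34 - 52.43) / (90 - 47)
= 27.9100 / 43
= 0.6491

0.6491


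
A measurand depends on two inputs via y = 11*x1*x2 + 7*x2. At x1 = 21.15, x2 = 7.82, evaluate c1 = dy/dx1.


y = 11*x1*x2 + 7*x2
dy/dx1 = 11*x2
Evaluate at x2 = 7.82: c1 = 11 * 7.82
c1 = 86.0200

86.0200


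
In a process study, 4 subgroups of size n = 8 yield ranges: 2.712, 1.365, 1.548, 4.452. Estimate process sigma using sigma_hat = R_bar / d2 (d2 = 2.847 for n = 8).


R_bar = (2.712 + 1.365 + 1.548 + 4.452) / 4
R_bar = 10.077 / 4 = 2.51925
sigma_hat = R_bar / d2 = 2.51925 / 2.847 = 0.8849

0.8849


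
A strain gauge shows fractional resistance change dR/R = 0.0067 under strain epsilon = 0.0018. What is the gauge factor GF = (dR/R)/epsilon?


GF = (dR/R) / epsilon
= 0.0067 / 0.0018
= 3.7222

3.7222


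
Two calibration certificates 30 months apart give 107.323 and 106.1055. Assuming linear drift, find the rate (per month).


rate = (v2 - v1) / months
= (106.1055 - 107.323) / 30
= -1.2175 / 30
= -0.0406

-0.0406


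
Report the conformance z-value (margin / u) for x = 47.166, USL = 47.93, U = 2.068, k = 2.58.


u = U / k = 2.068 / 2.58 = 0.80155039
margin = |USL - x| = |47.93 - 47.166| = 0.764
z = margin / u = 0.764 / 0.80155039
z = 0.9532

0.9532


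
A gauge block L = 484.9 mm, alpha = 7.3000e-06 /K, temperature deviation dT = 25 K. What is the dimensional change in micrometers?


dL = L * alpha * dT
= 484.9 * 7.3000e-06 * 25
= 0.0884943 mm
dL_um = 0.0884943 * 1000 = 88.4943 um

88.4943


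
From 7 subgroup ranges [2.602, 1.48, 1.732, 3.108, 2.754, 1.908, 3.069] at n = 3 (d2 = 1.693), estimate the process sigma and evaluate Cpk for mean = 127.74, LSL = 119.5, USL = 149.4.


R_bar = (2.602 + 1.48 + 1.732 + 3.108 + 2.754 + 1.908 + 3.069) / 7 = 2.379
sigma = R_bar / d2 = 2.379 / 1.693 = 1.4051979
Cp = (USL - LSL)/(6*sigma) = (149.4 - 119.5)/(6*1.4051979) = 3.5464
Cpu = (149.4 - 127.74)/(3*1.4051979) = 5.1381
Cpl = (127.74 - 119.5)/(3*1.4051979) = 1.9546
Cpk = min(Cpu, Cpl) = 1.9546

1.9546


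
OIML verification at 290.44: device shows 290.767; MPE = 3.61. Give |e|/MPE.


e = indication - reference = 290.767 - 290.44 = 0.3270
|e| = 0.3270
ratio = |e| / MPE = 0.3270 / 3.61
ratio = 0.0906

0.0906


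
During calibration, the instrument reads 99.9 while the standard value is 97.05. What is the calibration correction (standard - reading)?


Correction = standard - reading
= 97.05 - 99.9
= -2.8500

-2.8500


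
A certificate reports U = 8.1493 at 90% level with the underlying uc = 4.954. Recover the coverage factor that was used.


k = U / uc
k = 8.1493 / 4.954
k = 1.645

1.645


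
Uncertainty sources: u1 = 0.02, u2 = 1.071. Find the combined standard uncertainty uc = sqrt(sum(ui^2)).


uc = sqrt(0.02^2 + 1.071^2)
uc = sqrt(1.147441)
uc = 1.0712

1.0712


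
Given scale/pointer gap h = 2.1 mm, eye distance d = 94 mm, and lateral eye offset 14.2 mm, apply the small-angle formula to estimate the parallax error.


error = h * offset / d
= 2.1 * 14.2 / 94
= 0.3172

0.3172


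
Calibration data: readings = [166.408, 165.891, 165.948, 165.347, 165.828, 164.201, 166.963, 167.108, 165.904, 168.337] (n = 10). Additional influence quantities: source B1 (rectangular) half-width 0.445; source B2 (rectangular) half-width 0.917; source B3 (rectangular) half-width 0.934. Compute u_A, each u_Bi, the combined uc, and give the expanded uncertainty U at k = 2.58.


mean = (166.408 + 165.891 + 165.948 + 165.347 + 165.828 + 164.201 + 166.963 + 167.108 + 165.904 + 168.337) / 10 = 166.1935
s = sqrt(sum((x - mean)^2)/(n-1)) = 1.1117973
u_A = s / sqrt(n) = 1.1117973 / sqrt(10) = 0.35158118
u_B1 = 0.445 / sqrt(3) = 0.25692087
u_B2 = 0.917 / sqrt(3) = 0.5294302
u_B3 = 0.934 / sqrt(3) = 0.53924515
uc = sqrt(0.35158118^2 + 0.25692087^2 + 0.5294302^2 + 0.53924515^2) = 0.87218079
U = k * uc = 2.58 * 0.87218079
U = 2.2502

2.2502


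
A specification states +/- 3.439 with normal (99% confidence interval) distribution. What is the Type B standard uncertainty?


u_B = half_width / 2.576
u_B = 3.439 / 2.576
u_B = 1.3350

1.3350


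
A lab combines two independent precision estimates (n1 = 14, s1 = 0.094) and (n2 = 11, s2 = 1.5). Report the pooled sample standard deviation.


s_p = sqrt(((n1-1)*s1^2 + (n2-1)*s2^2) / (n1+n2-2))
numerator = (14-1)*0.094^2 + (11-1)*1.5^2 = 0.114868 + 22.5 = 22.614868
denominator = 14 + 11 - 2 = 23
s_p^2 = 22.614868 / 23 = 0.98325513
s_p = sqrt(0.98325513) = 0.9916

0.9916


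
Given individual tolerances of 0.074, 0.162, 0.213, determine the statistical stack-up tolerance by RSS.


RSS = sqrt(0.074^2 + 0.162^2 + 0.213^2)
= sqrt(0.077089)
= 0.2776

0.2776


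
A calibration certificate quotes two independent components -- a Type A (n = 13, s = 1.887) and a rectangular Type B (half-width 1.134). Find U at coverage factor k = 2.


u_A = s / sqrt(n) = 1.887 / sqrt(13) = 0.52335964
u_B = half_width / sqrt(3) = 1.134 / sqrt(3) = 0.65471521
uc = sqrt(u_A^2 + u_B^2) = sqrt(0.52335964^2 + 0.65471521^2) = 0.83818692
U = k * uc = 2 * 0.83818692
U = 1.6764

1.6764


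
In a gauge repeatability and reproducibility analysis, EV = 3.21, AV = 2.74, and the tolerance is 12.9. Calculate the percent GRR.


GRR = sqrt(EV^2 + AV^2) = sqrt(3.21^2 + 2.74^2) = 4.220391
%GRR = GRR / tol * 100 = 4.220391 / 12.9 * 100
%GRR = 32.7162

32.7162


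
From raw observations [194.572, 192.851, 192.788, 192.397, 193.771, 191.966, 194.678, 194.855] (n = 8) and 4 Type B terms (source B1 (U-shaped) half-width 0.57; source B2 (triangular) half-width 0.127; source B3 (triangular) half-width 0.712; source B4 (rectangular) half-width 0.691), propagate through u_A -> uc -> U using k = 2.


mean = (194.572 + 192.851 + 192.788 + 192.397 + 193.771 + 191.966 + 194.678 + 194.855) / 8 = 193.48475
s = sqrt(sum((x - mean)^2)/(n-1)) = 1.1302581
u_A = s / sqrt(n) = 1.1302581 / sqrt(8) = 0.39960658
u_B1 = 0.57 / sqrt(2) = 0.40305087
u_B2 = 0.127 / sqrt(6) = 0.051847533
u_B3 = 0.712 / sqrt(6) = 0.29067278
u_B4 = 0.691 / sqrt(3) = 0.39894904
uc = sqrt(0.39960658^2 + 0.40305087^2 + 0.051847533^2 + 0.29067278^2 + 0.39894904^2) = 0.75397254
U = k * uc = 2 * 0.75397254
U = 1.5079

1.5079


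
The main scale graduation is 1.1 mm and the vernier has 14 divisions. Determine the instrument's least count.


LC = MSD / n_div
= 1.1 / 14
= 0.0786

0.0786


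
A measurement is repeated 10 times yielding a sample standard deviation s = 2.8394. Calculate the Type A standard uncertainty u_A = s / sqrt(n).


u_A = s / sqrt(n)
u_A = 2.8394 / sqrt(10)
u_A = 2.8394 / 3.1622777
u_A = 0.8979

0.8979


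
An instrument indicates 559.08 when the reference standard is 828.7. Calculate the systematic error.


Systematic error = measured - true
= 559.08 - 828.7
= -269.6200

-269.6200


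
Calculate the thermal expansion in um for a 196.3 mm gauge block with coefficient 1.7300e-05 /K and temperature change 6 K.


dL = L * alpha * dT
= 196.3 * 1.7300e-05 * 6
= 0.0203759 mm
dL_um = 0.0203759 * 1000 = 20.3759 um

20.3759


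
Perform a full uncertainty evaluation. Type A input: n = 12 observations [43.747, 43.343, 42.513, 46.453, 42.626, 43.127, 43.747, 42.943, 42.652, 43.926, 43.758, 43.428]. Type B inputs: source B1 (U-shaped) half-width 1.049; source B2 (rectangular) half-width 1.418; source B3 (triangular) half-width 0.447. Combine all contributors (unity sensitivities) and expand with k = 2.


mean = (43.747 + 43.343 + 42.513 + 46.453 + 42.626 + 43.127 + 43.747 + 42.943 + 42.652 + 43.926 + 43.758 + 43.428) / 12 = 43.52191667
s = sqrt(sum((x - mean)^2)/(n-1)) = 1.0453735
u_A = s / sqrt(n) = 1.0453735 / sqrt(12) = 0.30177334
u_B1 = 1.049 / sqrt(2) = 0.74175501
u_B2 = 1.418 / sqrt(3) = 0.81868268
u_B3 = 0.447 / sqrt(6) = 0.18248699
uc = sqrt(0.30177334^2 + 0.74175501^2 + 0.81868268^2 + 0.18248699^2) = 1.1596596
U = k * uc = 2 * 1.1596596
U = 2.3193

2.3193


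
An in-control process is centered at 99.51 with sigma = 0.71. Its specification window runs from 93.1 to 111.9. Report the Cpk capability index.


Cpu = (USL - mean) / (3*sigma) = (111.9 - 99.51) / (3*0.71) = 5.8169
Cpl = (mean - LSL) / (3*sigma) = (99.51 - 93.1) / (3*0.71) = 3.0094
Cpk = min(Cpu, Cpl) = 3.0094

3.0094


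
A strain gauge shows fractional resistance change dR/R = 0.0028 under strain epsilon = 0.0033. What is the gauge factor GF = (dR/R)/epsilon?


GF = (dR/R) / epsilon
= 0.0028 / 0.0033
= 0.8485

0.8485


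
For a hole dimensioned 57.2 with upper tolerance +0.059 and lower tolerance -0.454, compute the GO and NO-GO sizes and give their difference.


GO = nominal - lower_tol (smallest hole = maximum material condition)
GO = 57.2 - 0.454 = 56.746
NO-GO = nominal + upper_tol (largest hole = least material condition)
NO-GO = 57.2 + 0.059 = 57.259
spread = NO-GO - GO = 57.259 - 56.746 = 0.5130

0.5130


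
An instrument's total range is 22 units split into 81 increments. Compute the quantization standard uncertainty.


resolution = range / divisions
resolution = 22 / 81 = 0.27160494
u_res = resolution / (2*sqrt(3))
u_res = 0.27160494 / 3.4641016
u_res = 0.0784

0.0784


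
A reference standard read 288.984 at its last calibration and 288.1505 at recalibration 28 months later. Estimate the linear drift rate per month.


rate = (v2 - v1) / months
= (288.1505 - 288.984) / 28
= -0.8335 / 28
= -0.0298

-0.0298


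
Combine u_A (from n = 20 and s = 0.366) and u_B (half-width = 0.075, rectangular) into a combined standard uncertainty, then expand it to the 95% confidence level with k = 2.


u_A = s / sqrt(n) = 0.366 / sqrt(20) = 0.081840088
u_B = half_width / sqrt(3) = 0.075 / sqrt(3) = 0.04330127
uc = sqrt(u_A^2 + u_B^2) = sqrt(0.081840088^2 + 0.04330127^2) = 0.092589416
U = k * uc = 2 * 0.092589416
U = 0.1852

0.1852


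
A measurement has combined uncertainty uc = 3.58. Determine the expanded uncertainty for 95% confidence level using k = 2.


U = k * uc
U = 2 * 3.58
U = 7.1600

7.1600


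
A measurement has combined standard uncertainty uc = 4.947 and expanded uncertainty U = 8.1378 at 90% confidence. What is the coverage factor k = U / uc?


k = U / uc
k = 8.1378 / 4.947
k = 1.645

1.645


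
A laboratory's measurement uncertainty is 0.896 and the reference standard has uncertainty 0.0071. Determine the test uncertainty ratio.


TUR = u_lab / u_ref
= 0.896 / 0.0071
= 126.1972

126.1972


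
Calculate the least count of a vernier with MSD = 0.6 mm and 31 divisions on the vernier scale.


LC = MSD / n_div
= 0.6 / 31
= 0.0194

0.0194


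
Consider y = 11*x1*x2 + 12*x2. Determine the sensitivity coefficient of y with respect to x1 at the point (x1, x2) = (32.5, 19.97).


y = 11*x1*x2 + 12*x2
dy/dx1 = 11*x2
Evaluate at x2 = 19.97: c1 = 11 * 19.97
c1 = 219.6700

219.6700


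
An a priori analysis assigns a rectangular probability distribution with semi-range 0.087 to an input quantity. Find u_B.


u_B = half_width / sqrt(3)
u_B = 0.087 / 1.7320508
u_B = 0.0502

0.0502


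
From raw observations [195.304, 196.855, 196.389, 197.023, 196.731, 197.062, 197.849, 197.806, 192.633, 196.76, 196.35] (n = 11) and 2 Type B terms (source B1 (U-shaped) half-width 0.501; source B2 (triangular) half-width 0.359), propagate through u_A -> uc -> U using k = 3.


mean = (195.304 + 196.855 + 196.389 + 197.023 + 196.731 + 197.062 + 197.849 + 197.806 + 192.633 + 196.76 + 196.35) / 11 = 196.4329091
s = sqrt(sum((x - mean)^2)/(n-1)) = 1.4398336
u_A = s / sqrt(n) = 1.4398336 / sqrt(11) = 0.43412616
u_B1 = 0.501 / sqrt(2) = 0.3542605
u_B2 = 0.359 / sqrt(6) = 0.14656114
uc = sqrt(0.43412616^2 + 0.3542605^2 + 0.14656114^2) = 0.57917717
U = k * uc = 3 * 0.57917717
U = 1.7375

1.7375


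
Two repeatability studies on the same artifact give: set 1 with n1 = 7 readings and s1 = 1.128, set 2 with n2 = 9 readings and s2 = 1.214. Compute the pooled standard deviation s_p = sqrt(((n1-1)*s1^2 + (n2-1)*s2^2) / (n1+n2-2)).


s_p = sqrt(((n1-1)*s1^2 + (n2-1)*s2^2) / (n1+n2-2))
numerator = (7-1)*1.128^2 + (9-1)*1.214^2 = 7.634304 + 11.790368 = 19.424672
denominator = 7 + 9 - 2 = 14
s_p^2 = 19.424672 / 14 = 1.3874766
s_p = sqrt(1.3874766) = 1.1779

1.1779


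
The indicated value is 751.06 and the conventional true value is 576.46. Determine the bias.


Systematic error = measured - true
= 751.06 - 576.46
= 174.6000

174.6000


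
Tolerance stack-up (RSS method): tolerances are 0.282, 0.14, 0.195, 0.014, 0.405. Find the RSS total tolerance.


RSS = sqrt(0.282^2 + 0.14^2 + 0.195^2 + 0.014^2 + 0.405^2)
= sqrt(0.30137)
= 0.5490

0.5490


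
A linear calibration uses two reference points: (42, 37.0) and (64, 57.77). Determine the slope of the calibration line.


slope = (y2 - y1) / (x2 - x1)
= (57.77 - 37.0) / (64 - 42)
= 20.7700 / 22
= 0.9441

0.9441


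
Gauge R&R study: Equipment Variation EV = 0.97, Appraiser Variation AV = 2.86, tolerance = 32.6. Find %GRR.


GRR = sqrt(EV^2 + AV^2) = sqrt(0.97^2 + 2.86^2) = 3.0200166
%GRR = GRR / tol * 100 = 3.0200166 / 32.6 * 100
%GRR = 9.2639

9.2639


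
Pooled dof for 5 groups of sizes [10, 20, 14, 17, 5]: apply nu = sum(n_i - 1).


nu = sum_i (n_i - 1)
nu = ((10 - 1) + (20 - 1) + (14 - 1) + (17 - 1) + (5 - 1))
nu = 9 + 19 + 13 + 16 + 4
nu = 61

61


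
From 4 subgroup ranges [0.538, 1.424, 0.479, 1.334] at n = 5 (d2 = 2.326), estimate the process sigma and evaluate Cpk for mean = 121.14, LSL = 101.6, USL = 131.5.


R_bar = (0.538 + 1.424 + 0.479 + 1.334) / 4 = 0.94375
sigma = R_bar / d2 = 0.94375 / 2.326 = 0.40573947
Cp = (USL - LSL)/(6*sigma) = (131.5 - 101.6)/(6*0.40573947) = 12.2821
Cpu = (131.5 - 121.14)/(3*0.40573947) = 8.5112
Cpl = (121.14 - 101.6)/(3*0.40573947) = 16.0530
Cpk = min(Cpu, Cpl) = 8.5112

8.5112


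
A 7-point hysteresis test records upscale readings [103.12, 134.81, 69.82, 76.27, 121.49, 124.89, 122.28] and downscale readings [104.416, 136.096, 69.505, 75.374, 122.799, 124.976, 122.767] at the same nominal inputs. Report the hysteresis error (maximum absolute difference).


|103.12 - 104.416| = 1.2960
|134.81 - 136.096| = 1.2860
|69.82 - 69.505| = 0.3150
|76.27 - 75.374| = 0.8960
|121.49 - 122.799| = 1.3090
|124.89 - 124.976| = 0.0860
|122.28 - 122.767| = 0.4870
hysteresis = max(diffs) = 1.3090

1.3090


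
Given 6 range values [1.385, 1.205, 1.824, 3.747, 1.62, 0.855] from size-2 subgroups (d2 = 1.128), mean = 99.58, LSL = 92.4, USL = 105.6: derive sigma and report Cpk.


R_bar = (1.385 + 1.205 + 1.824 + 3.747 + 1.62 + 0.855) / 6 = 1.7726667
sigma = R_bar / d2 = 1.7726667 / 1.128 = 1.571513
Cp = (USL - LSL)/(6*sigma) = (105.6 - 92.4)/(6*1.571513) = 1.3999
Cpu = (105.6 - 99.58)/(3*1.571513) = 1.2769
Cpl = (99.58 - 92.4)/(3*1.571513) = 1.5229
Cpk = min(Cpu, Cpl) = 1.2769

1.2769


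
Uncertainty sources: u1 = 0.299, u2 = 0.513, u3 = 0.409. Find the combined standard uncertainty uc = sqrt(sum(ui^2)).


uc = sqrt(0.299^2 + 0.513^2 + 0.409^2)
uc = sqrt(0.519851)
uc = 0.7210

0.7210


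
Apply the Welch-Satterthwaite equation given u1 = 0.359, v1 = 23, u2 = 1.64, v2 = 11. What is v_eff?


uc = sqrt(u1^2 + u2^2) = sqrt(0.359^2 + 1.64^2) = 1.6788332
v_eff = uc^4 / (u1^4/v1 + u2^4/v2)
= 1.6788332^4 / (0.359^4/23 + 1.64^4/11)
= 7.9438347 / 0.65835384
v_eff = 12.0662

12.0662


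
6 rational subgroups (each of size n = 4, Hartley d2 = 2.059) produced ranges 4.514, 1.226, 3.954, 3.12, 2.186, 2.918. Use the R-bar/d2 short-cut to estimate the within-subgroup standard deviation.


R_bar = (4.514 + 1.226 + 3.954 + 3.12 + 2.186 + 2.918) / 6
R_bar = 17.918 / 6 = 2.9863333
sigma_hat = R_bar / d2 = 2.9863333 / 2.059 = 1.4504

1.4504


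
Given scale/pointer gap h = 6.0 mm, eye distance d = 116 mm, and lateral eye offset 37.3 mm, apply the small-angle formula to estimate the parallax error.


error = h * offset / d
= 6.0 * 37.3 / 116
= 1.9293

1.9293


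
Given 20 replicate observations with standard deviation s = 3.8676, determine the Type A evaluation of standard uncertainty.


u_A = s / sqrt(n)
u_A = 3.8676 / sqrt(20)
u_A = 3.8676 / 4.472136
u_A = 0.8648

0.8648


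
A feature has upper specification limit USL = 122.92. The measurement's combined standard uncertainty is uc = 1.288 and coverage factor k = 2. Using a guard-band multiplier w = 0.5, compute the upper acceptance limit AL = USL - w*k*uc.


U = k * uc = 2 * 1.288 = 2.576
guard band g = w * U = 0.5 * 2.576 = 1.288
AL = USL - g = 122.92 - 1.288
AL = 121.6320

121.6320


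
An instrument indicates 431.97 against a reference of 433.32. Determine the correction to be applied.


Correction = standard - reading
= 433.32 - 431.97
= 1.3500

1.3500


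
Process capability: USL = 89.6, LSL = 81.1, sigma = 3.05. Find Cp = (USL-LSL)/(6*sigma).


Cp = (USL - LSL) / (6 * sigma)
= (89.6 - 81.1) / (6 * 3.05)
= 8.5000 / 18.3000
= 0.4645

0.4645


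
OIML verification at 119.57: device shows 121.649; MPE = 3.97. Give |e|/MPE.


e = indication - reference = 121.649 - 119.57 = 2.0790
|e| = 2.0790
ratio = |e| / MPE = 2.0790 / 3.97
ratio = 0.5237

0.5237


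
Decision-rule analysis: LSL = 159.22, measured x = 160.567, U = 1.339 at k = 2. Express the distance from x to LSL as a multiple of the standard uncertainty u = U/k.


u = U / k = 1.339 / 2 = 0.6695
margin = |LSL - x| = |159.22 - 160.567| = 1.347
z = margin / u = 1.347 / 0.6695
z = 2.0119

2.0119


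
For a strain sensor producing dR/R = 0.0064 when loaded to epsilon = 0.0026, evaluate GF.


GF = (dR/R) / epsilon
= 0.0064 / 0.0026
= 2.4615

2.4615


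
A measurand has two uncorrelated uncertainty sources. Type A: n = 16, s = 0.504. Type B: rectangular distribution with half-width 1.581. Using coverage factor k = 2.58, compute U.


u_A = s / sqrt(n) = 0.504 / sqrt(16) = 0.126
u_B = half_width / sqrt(3) = 1.581 / sqrt(3) = 0.91279078
uc = sqrt(u_A^2 + u_B^2) = sqrt(0.126^2 + 0.91279078^2) = 0.92144615
U = k * uc = 2.58 * 0.92144615
U = 2.3773

2.3773


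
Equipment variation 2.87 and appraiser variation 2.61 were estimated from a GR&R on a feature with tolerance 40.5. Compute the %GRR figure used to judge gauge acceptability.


GRR = sqrt(EV^2 + AV^2) = sqrt(2.87^2 + 2.61^2) = 3.8793041
%GRR = GRR / tol * 100 = 3.8793041 / 40.5 * 100
%GRR = 9.5785

9.5785


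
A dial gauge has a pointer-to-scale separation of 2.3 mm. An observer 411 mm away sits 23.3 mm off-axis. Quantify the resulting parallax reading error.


error = h * offset / d
= 2.3 * 23.3 / 411
= 0.1304

0.1304


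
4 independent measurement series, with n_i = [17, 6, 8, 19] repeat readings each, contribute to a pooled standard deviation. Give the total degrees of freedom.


nu = sum_i (n_i - 1)
nu = ((17 - 1) + (6 - 1) + (8 - 1) + (19 - 1))
nu = 16 + 5 + 7 + 18
nu = 46

46


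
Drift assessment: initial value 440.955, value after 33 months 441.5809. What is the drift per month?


rate = (v2 - v1) / months
= (441.5809 - 440.955) / 33
= 0.6259 / 33
= 0.0190

0.0190


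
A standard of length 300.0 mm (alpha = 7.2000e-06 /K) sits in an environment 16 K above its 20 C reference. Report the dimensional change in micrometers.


dL = L * alpha * dT
= 300.0 * 7.2000e-06 * 16
= 0.0345600 mm
dL_um = 0.0345600 * 1000 = 34.5600 um

34.5600


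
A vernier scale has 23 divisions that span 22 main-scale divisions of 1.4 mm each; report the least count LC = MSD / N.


LC = MSD / n_div
= 1.4 / 23
= 0.0609

0.0609


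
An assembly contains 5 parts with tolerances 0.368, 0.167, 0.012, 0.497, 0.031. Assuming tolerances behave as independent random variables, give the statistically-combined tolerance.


RSS = sqrt(0.368^2 + 0.167^2 + 0.012^2 + 0.497^2 + 0.031^2)
= sqrt(0.411427)
= 0.6414

0.6414


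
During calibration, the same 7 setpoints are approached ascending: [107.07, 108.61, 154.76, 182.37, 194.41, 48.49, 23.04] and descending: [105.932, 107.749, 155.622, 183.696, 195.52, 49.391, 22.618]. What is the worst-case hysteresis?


|107.07 - 105.932| = 1.1380
|108.61 - 107.749| = 0.8610
|154.76 - 155.622| = 0.8620
|182.37 - 183.696| = 1.3260
|194.41 - 195.52| = 1.1100
|48.49 - 49.391| = 0.9010
|23.04 - 22.618| = 0.4220
hysteresis = max(diffs) = 1.3260

1.3260


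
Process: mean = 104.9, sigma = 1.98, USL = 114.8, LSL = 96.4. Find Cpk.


Cpu = (USL - mean) / (3*sigma) = (114.8 - 104.9) / (3*1.98) = 1.6667
Cpl = (mean - LSL) / (3*sigma) = (104.9 - 96.4) / (3*1.98) = 1.4310
Cpk = min(Cpu, Cpl) = 1.4310

1.4310


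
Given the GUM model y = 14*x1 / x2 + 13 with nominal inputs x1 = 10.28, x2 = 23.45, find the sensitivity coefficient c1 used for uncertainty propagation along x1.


y = 14*x1 / x2 + 13
dy/dx1 = 14/x2
Evaluate at x2 = 23.45: c1 = 14 / 23.45
c1 = 0.5970

0.5970


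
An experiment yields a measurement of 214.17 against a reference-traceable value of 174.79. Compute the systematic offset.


Systematic error = measured - true
= 214.17 - 174.79
= 39.3800

39.3800


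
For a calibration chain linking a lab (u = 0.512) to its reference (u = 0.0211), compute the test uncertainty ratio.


TUR = u_lab / u_ref
= 0.512 / 0.0211
= 24.2654

24.2654


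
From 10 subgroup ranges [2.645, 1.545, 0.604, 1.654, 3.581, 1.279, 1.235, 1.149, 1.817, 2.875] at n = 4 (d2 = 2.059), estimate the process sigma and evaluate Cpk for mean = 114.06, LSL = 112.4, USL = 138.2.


R_bar = (2.645 + 1.545 + 0.604 + 1.654 + 3.581 + 1.279 + 1.235 + 1.149 + 1.817 + 2.875) / 10 = 1.8384
sigma = R_bar / d2 = 1.8384 / 2.059 = 0.89286061
Cp = (USL - LSL)/(6*sigma) = (138.2 - 112.4)/(6*0.89286061) = 4.8160
Cpu = (138.2 - 114.06)/(3*0.89286061) = 9.0122
Cpl = (114.06 - 112.4)/(3*0.89286061) = 0.6197
Cpk = min(Cpu, Cpl) = 0.6197

0.6197
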